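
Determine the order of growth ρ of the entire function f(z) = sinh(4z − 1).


sinh(w) is a linear combination of e^{iw} and e^{−iw} (or e^w, e^{−w} in the hyperbolic case), so |sinh(w)| ≤ e^{|w|}. With w = 4z − 1, |w| ≤ 4|z| + 1 = 4r + 1 on |z| = r, giving M(r) ≤ e^{4r + 1}, so ρ ≤ 1. On a suitable ray (z = it for sin/cos; z = t for sinh/cosh, t real → ∞), |sinh(4z − 1)| grows like e^{4|t|}/2, so ρ ≥ 1. Hence ρ = 1.
Therefore ρ = 1.

Order ρ = 1.


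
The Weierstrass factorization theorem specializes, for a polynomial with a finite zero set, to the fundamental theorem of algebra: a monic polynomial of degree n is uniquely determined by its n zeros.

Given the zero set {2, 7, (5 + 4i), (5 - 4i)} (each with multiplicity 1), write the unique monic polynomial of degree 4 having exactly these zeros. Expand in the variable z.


The polynomial is p(z) = ∏_{α ∈ S} (z − α), where S = {2, 7, (5 + 4i), (5 - 4i)}.
Expanding the product yields: p(z) = z^4 -19·z^3 + 145·z^2 -509·z + 574.
Note conjugate pairs combine to real quadratics: (z − (5+4i))(z − (5−4i)) = z² − 10z + 41.
The resulting polynomial has degree 4 and real coefficients as required.

p(z) = z^4 -19·z^3 + 145·z^2 -509·z + 574.


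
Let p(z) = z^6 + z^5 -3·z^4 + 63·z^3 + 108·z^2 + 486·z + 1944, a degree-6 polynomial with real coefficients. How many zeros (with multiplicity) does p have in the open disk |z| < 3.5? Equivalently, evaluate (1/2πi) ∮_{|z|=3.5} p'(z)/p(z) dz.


The zeros of p are: (3 + 3i), (3 - 3i), -3, -4, (0 + 3i), (0 - 3i).
Their magnitudes are: 4.243, 4.243, 3, 4, 3, 3.
Zeros with |z| < R = 3.5: -3, (0 + 3i), (0 - 3i).
Count = 3.
By the argument principle, (1/2πi) ∮_{|z|=R} p'(z)/p(z) dz equals exactly this count.

Number of zeros inside |z| < 3.5: 3.


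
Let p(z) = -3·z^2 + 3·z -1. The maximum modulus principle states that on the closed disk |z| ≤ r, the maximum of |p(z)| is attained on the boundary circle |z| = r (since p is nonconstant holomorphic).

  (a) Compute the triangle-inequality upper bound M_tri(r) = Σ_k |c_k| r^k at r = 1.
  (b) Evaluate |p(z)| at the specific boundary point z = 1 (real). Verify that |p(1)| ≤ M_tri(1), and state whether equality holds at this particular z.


Coefficients: c_0 = -1, c_1 = 3, c_2 = -3. Radius r = 1.
Part (a). Triangle bound: M_tri(r) = Σ_k |c_k| r^k
  = |-1|·1^0 + |3|·1^1 + |-3|·1^2
  = 1 + 3 + 3 = 7.
This bounds M(r) := max_{|z|=r} |p(z)| from above; equality holds iff all terms c_k z^k can be made to align in phase at a single z on |z|=r.
Part (b). At z = 1 (real, on the circle |z| = r):
  p(1) = (-1)·1^0 + (3)·1^1 + (-3)·1^2 = -1.
  |p(1)| = 1.
Check: |p(1)| = 1 ≤ 7 = M_tri(1). ✓ Equality does not hold at z = 1 (the coefficients have mixed signs, so the terms do not all align in phase there).

M_tri(1) = 7; |p(1)| = 1; equality at z=1: no.


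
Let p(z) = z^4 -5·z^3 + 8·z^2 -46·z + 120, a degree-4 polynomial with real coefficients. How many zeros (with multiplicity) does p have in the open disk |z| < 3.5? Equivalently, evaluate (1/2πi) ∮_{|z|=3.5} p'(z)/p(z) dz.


The zeros of p are: (-1 + 3i), (-1 - 3i), 3, 4.
Their magnitudes are: 3.162, 3.162, 3, 4.
Zeros with |z| < R = 3.5: (-1 + 3i), (-1 - 3i), 3.
Count = 3.
By the argument principle, (1/2πi) ∮_{|z|=R} p'(z)/p(z) dz equals exactly this count.

Number of zeros inside |z| < 3.5: 3.


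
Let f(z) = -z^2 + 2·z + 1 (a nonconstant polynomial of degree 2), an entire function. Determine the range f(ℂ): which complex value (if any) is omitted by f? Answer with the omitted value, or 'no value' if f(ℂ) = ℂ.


Little Picard bounds the complement of f(ℂ) to at most one point.
For every w ∈ ℂ, the equation p(z) − w = 0 is a nonconstant polynomial in z and hence has at least one root by the fundamental theorem of algebra. So p is surjective onto ℂ, omitting no value.

Omitted value: no value.


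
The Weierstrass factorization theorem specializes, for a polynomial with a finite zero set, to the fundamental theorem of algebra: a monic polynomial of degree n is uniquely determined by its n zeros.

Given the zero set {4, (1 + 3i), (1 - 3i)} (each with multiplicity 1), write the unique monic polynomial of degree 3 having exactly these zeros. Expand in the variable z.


The polynomial is p(z) = ∏_{α ∈ S} (z − α), where S = {4, (1 + 3i), (1 - 3i)}.
Expanding the product yields: p(z) = z^3 -6·z^2 + 18·z -40.
Note conjugate pairs combine to real quadratics: (z − (1+3i))(z − (1−3i)) = z² − 2z + 10.
The resulting polynomial has degree 3 and real coefficients as required.

p(z) = z^3 -6·z^2 + 18·z -40.


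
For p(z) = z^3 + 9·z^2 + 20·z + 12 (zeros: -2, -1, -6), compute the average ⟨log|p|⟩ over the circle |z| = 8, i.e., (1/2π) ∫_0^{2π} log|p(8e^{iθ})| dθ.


Zeros: -6, -2, -1; r = 8.
Inside |z| < r: -6, -2, -1. Outside (|z| ≥ r): ∅.
p(0) = 12, so log|p(0)| = log(12) = 2.4849.
Apply Jensen: I(r) = log|p(0)| + Σ_k log(r/|z_k|), summed over zeros inside |z| < r.
  log(r/|z_k|) for z_k = -2: log(8/2) = 1.3863
  log(r/|z_k|) for z_k = -1: log(8/1) = 2.0794
  log(r/|z_k|) for z_k = -6: log(8/6) = 0.2877
Sum over inside zeros: 3.7534.
I(r) = log|p(0)| + (inside sum) = 2.4849 + 3.7534 = 6.2383.
Closed form (all zeros inside, monic): I(r) = n·log(r) = 3·log(8) = 6.2383. ✓

I(r) ≈ 6.2383.


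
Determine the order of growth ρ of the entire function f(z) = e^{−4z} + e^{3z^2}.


Each summand is entire of order 1 and 2 respectively (as in the single-exponential case). The order of a sum is at most the max of the orders, so ρ ≤ 2. For the lower bound: on |z|=r choose arg z so that 3z^2 is real positive; then |e^{3z^2}| = e^{3r^2} while |e^{-4z}| ≤ e^{4r^1} = o(e^{3r^2}). So |f| ≥ e^{3r^2}(1 − o(1)) and ρ ≥ 2. Hence ρ = max(1, 2) = 2.
Therefore ρ = 2.

Order ρ = 2.


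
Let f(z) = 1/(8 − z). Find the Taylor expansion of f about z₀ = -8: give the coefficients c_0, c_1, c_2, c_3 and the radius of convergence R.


Let w = z − z₀, so z = z₀ + w.
Then 8 − z = 8 − (z₀ + w) = (8 − z₀) − w = 16 − w.
f(z) = 1/(16 − w) = (1/(16)) · 1/(1 − w/(16)) = Σ_{n≥0} w^n / (16)^(n+1).
So c_n = 1/(16)^(n+1):
  c_0 = 1/(16)^1 = 1/16.
  c_1 = 1/(16)^2 = 1/256.
  c_2 = 1/(16)^3 = 1/4096.
  c_3 = 1/(16)^4 = 1/65536.
The series is valid for |w/d| < 1, i.e. |z − z₀| < |d|.
Radius of convergence: R = |8 − z₀| = |16| = 16 (distance from z₀ to the singularity z = 8).

c_0 = 1/16, c_1 = 1/256, c_2 = 1/4096, c_3 = 1/65536; R = 16.


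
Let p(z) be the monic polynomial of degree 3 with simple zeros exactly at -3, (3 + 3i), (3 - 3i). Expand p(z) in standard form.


The polynomial is p(z) = ∏_{α ∈ S} (z − α), where S = {-3, (3 + 3i), (3 - 3i)}.
Expanding the product yields: p(z) = z^3 -3·z^2 + 54.
Note conjugate pairs combine to real quadratics: (z − (3+3i))(z − (3−3i)) = z² − 6z + 18.
The resulting polynomial has degree 3 and real coefficients as required.

p(z) = z^3 -3·z^2 + 54.


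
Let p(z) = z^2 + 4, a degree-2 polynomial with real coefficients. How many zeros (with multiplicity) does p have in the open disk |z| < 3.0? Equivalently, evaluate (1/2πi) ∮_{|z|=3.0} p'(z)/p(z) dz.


The zeros of p are: (0 + 2i), (0 - 2i).
Their magnitudes are: 2, 2.
Zeros with |z| < R = 3.0: (0 + 2i), (0 - 2i).
Count = 2.
By the argument principle, (1/2πi) ∮_{|z|=R} p'(z)/p(z) dz equals exactly this count.

Number of zeros inside |z| < 3.0: 2.


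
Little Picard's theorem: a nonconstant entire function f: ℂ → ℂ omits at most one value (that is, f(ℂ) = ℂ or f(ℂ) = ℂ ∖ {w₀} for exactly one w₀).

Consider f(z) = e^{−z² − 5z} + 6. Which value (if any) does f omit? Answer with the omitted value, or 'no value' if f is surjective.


Little Picard bounds the complement of f(ℂ) to at most one point.
The exponent g(z) = −z² − 5z is a nonconstant polynomial, hence surjective onto ℂ. So e^{g(z)} takes every value in {e^w : w ∈ ℂ} = ℂ ∖ {0}. Adding 6 shifts the range to ℂ ∖ {6}. f omits exactly 6.

Omitted value: 6.


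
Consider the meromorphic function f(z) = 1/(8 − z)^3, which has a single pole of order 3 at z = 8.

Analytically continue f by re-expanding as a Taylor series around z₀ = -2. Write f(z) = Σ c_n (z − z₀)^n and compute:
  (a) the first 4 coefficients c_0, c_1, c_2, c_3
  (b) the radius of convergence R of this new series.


Let w = z − z₀, so z = z₀ + w.
Then 8 − z = 8 − (z₀ + w) = (8 − z₀) − w = 10 − w.
f(z) = 1/(10 − w)^3 = (1/(10)^3) · (1 − w/(10))^{−3}.
By the binomial series (1−u)^{−3} = Σ_{n≥0} C(n+2, 2) u^n for |u|<1, with u = w/(10):
  c_n = C(n+2, 2) / (10)^(n+3).
  c_0 = 1/(10)^3 = 1/1000.
  c_1 = 3/(10)^4 = 3/10000.
  c_2 = 6/(10)^5 = 3/50000.
  c_3 = 10/(10)^6 = 1/100000.
The series is valid for |w/d| < 1, i.e. |z − z₀| < |d|.
Radius of convergence: R = |8 − z₀| = |10| = 10 (distance from z₀ to the singularity z = 8).

c_0 = 1/1000, c_1 = 3/10000, c_2 = 3/50000, c_3 = 1/100000; R = 10.


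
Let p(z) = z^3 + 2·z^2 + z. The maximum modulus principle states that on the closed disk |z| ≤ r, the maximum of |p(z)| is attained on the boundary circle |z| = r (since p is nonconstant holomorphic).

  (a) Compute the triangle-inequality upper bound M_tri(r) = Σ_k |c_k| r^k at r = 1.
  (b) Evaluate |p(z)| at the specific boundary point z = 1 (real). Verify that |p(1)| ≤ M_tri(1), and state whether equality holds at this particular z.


Coefficients: c_0 = 0, c_1 = 1, c_2 = 2, c_3 = 1. Radius r = 1.
Part (a). Triangle bound: M_tri(r) = Σ_k |c_k| r^k
  = |0|·1^0 + |1|·1^1 + |2|·1^2 + |1|·1^3
  = 0 + 1 + 2 + 1 = 4.
This bounds M(r) := max_{|z|=r} |p(z)| from above; equality holds iff all terms c_k z^k can be made to align in phase at a single z on |z|=r.
Part (b). At z = 1 (real, on the circle |z| = r):
  p(1) = (0)·1^0 + (1)·1^1 + (2)·1^2 + (1)·1^3 = 4.
  |p(1)| = 4.
Since all nonzero coefficients share the same sign, |p(1)| = 4 = M_tri(1); the triangle bound is attained at z = 1, so in fact M(r) = 4.

M_tri(1) = 4; |p(1)| = 4; equality at z=1: yes.


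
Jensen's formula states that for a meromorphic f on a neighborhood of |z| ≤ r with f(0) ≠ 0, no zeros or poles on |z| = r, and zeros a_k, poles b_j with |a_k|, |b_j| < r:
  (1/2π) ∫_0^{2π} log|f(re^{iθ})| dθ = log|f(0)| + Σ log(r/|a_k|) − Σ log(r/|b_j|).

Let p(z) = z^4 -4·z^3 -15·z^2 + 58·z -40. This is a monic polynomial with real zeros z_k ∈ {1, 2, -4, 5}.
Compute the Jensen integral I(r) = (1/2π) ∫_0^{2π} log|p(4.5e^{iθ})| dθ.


Zeros: -4, 1, 2, 5; r = 4.5.
Inside |z| < r: -4, 1, 2. Outside (|z| ≥ r): 5.
p(0) = -40, so log|p(0)| = log(40) = 3.6889.
Apply Jensen: I(r) = log|p(0)| + Σ_k log(r/|z_k|), summed over zeros inside |z| < r.
  log(r/|z_k|) for z_k = 1: log(4.5/1) = 1.5041
  log(r/|z_k|) for z_k = 2: log(4.5/2) = 0.8109
  log(r/|z_k|) for z_k = -4: log(4.5/4) = 0.1178
  Outside zeros (5) contribute nothing to the Jensen sum.
Sum over inside zeros: 2.4328.
I(r) = log|p(0)| + (inside sum) = 3.6889 + 2.4328 = 6.1217.
Note: since some zeros are outside |z| ≤ r, the simplified n·log(r) form does NOT apply — only the inside zeros contribute.

I(r) ≈ 6.1217.


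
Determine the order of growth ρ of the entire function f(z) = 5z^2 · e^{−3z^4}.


M(r) = max_{|z|=r} |5|·|z|^2·|e^{−3z^4}| = 5·r^2 · e^{3r^4} (the factors attain their maxima compatibly on |z|=r). Then log M(r) = log 5 + 2·log r + 3r^4, dominated by the last term, so log log M(r) ~ 4·log r. The polynomial factor 5z^2 contributes only a log r term and does not affect the order. ρ = 4.
Therefore ρ = 4.

Order ρ = 4.


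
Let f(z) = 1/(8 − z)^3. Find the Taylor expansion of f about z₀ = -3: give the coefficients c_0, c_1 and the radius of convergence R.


Let w = z − z₀, so z = z₀ + w.
Then 8 − z = 8 − (z₀ + w) = (8 − z₀) − w = 11 − w.
f(z) = 1/(11 − w)^3 = (1/(11)^3) · (1 − w/(11))^{−3}.
By the binomial series (1−u)^{−3} = Σ_{n≥0} C(n+2, 2) u^n for |u|<1, with u = w/(11):
  c_n = C(n+2, 2) / (11)^(n+3).
  c_0 = 1/(11)^3 = 1/1331.
  c_1 = 3/(11)^4 = 3/14641.
The series is valid for |w/d| < 1, i.e. |z − z₀| < |d|.
Radius of convergence: R = |8 − z₀| = |11| = 11 (distance from z₀ to the singularity z = 8).

c_0 = 1/1331, c_1 = 3/14641; R = 11.


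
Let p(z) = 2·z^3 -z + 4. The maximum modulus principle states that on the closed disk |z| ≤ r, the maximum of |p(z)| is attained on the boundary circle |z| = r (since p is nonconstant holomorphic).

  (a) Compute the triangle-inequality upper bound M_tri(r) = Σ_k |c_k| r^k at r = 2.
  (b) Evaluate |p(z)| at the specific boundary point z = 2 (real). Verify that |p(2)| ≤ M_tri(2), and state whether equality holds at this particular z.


Coefficients: c_0 = 4, c_1 = -1, c_2 = 0, c_3 = 2. Radius r = 2.
Part (a). Triangle bound: M_tri(r) = Σ_k |c_k| r^k
  = |4|·2^0 + |-1|·2^1 + |0|·2^2 + |2|·2^3
  = 4 + 2 + 0 + 16 = 22.
This bounds M(r) := max_{|z|=r} |p(z)| from above; equality holds iff all terms c_k z^k can be made to align in phase at a single z on |z|=r.
Part (b). At z = 2 (real, on the circle |z| = r):
  p(2) = (4)·2^0 + (-1)·2^1 + (0)·2^2 + (2)·2^3 = 18.
  |p(2)| = 18.
Check: |p(2)| = 18 ≤ 22 = M_tri(2). ✓ Equality does not hold at z = 2 (the coefficients have mixed signs, so the terms do not all align in phase there).

M_tri(2) = 22; |p(2)| = 18; equality at z=2: no.


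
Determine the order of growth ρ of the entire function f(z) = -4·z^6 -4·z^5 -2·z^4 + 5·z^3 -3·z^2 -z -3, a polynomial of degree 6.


|f(z)| ≤ Σ|c_k|·r^k = O(r^6) as r → ∞. Polynomial growth is O(e^{r^ε}) for every ε > 0 (since r^6/e^{r^ε} → 0), so ρ ≤ ε for all ε > 0, i.e. ρ = 0. Every nonconstant polynomial has order 0.
Therefore ρ = 0.

Order ρ = 0.


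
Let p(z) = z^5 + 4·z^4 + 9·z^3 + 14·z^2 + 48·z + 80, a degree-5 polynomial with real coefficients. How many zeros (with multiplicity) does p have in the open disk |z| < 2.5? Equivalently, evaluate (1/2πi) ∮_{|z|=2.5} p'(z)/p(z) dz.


The zeros of p are: -2, (1 + 2i), (1 - 2i), (-2 + 2i), (-2 - 2i).
Their magnitudes are: 2, 2.236, 2.236, 2.828, 2.828.
Zeros with |z| < R = 2.5: -2, (1 + 2i), (1 - 2i).
Count = 3.
By the argument principle, (1/2πi) ∮_{|z|=R} p'(z)/p(z) dz equals exactly this count.

Number of zeros inside |z| < 2.5: 3.


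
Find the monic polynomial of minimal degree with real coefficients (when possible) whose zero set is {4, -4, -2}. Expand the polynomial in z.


The polynomial is p(z) = ∏_{α ∈ S} (z − α), where S = {4, -4, -2}.
Expanding the product yields: p(z) = z^3 + 2·z^2 -16·z -32.
The resulting polynomial has degree 3 and real coefficients as required.

p(z) = z^3 + 2·z^2 -16·z -32.


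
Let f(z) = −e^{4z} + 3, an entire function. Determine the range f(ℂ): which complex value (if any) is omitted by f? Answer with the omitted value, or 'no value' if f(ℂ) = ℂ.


Little Picard bounds the complement of f(ℂ) to at most one point.
e^{4z} is never zero on ℂ, so -1·e^{4z} takes every value in ℂ ∖ {0}. Adding 3 shifts the range to ℂ ∖ {3}. Thus f omits exactly the value 3.

Omitted value: 3.


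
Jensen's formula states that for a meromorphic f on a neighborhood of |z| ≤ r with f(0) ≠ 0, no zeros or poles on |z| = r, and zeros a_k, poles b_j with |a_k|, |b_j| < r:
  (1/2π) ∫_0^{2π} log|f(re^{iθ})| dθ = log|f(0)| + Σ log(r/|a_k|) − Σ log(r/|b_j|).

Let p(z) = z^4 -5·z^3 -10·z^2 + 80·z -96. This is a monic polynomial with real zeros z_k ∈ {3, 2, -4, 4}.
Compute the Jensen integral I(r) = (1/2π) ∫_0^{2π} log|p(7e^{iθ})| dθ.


Zeros: -4, 2, 3, 4; r = 7.
Inside |z| < r: -4, 2, 3, 4. Outside (|z| ≥ r): ∅.
p(0) = -96, so log|p(0)| = log(96) = 4.5643.
Apply Jensen: I(r) = log|p(0)| + Σ_k log(r/|z_k|), summed over zeros inside |z| < r.
  log(r/|z_k|) for z_k = 3: log(7/3) = 0.8473
  log(r/|z_k|) for z_k = 2: log(7/2) = 1.2528
  log(r/|z_k|) for z_k = -4: log(7/4) = 0.5596
  log(r/|z_k|) for z_k = 4: log(7/4) = 0.5596
Sum over inside zeros: 3.2193.
I(r) = log|p(0)| + (inside sum) = 4.5643 + 3.2193 = 7.7836.
Closed form (all zeros inside, monic): I(r) = n·log(r) = 4·log(7) = 7.7836. ✓

I(r) ≈ 7.7836.


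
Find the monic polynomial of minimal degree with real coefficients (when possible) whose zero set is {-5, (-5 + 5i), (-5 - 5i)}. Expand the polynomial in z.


The polynomial is p(z) = ∏_{α ∈ S} (z − α), where S = {-5, (-5 + 5i), (-5 - 5i)}.
Expanding the product yields: p(z) = z^3 + 15·z^2 + 100·z + 250.
Note conjugate pairs combine to real quadratics: (z − (-5+5i))(z − (-5−5i)) = z² + 10z + 50.
The resulting polynomial has degree 3 and real coefficients as required.

p(z) = z^3 + 15·z^2 + 100·z + 250.


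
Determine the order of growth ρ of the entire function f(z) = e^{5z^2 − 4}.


|e^{5z^2 − 4}| = e^{Re(5·z^2) + -4} ≤ e^{5|z|^2 + -4} = e^{5r^2 + -4} on |z| = r, so ρ ≤ 2. Choosing z on |z|=r so that 5·z^2 is real positive (always possible by picking arg z appropriately) gives |f(z)| = e^{5r^2 + -4}, matching the bound. The additive constant -4 does not affect log log M(r) ~ 2·log r. Hence ρ = 2.
Therefore ρ = 2.

Order ρ = 2.


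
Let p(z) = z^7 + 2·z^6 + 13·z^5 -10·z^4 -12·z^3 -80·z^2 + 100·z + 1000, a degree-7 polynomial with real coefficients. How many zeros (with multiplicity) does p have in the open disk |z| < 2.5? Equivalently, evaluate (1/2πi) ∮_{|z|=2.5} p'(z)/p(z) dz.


The zeros of p are: (-1 + 3i), (-1 - 3i), (2 + 1i), (2 - 1i), -2, (-1 + 3i), (-1 - 3i).
Their magnitudes are: 3.162, 3.162, 2.236, 2.236, 2, 3.162, 3.162.
Zeros with |z| < R = 2.5: (2 + 1i), (2 - 1i), -2.
Count = 3.
By the argument principle, (1/2πi) ∮_{|z|=R} p'(z)/p(z) dz equals exactly this count.

Number of zeros inside |z| < 2.5: 3.


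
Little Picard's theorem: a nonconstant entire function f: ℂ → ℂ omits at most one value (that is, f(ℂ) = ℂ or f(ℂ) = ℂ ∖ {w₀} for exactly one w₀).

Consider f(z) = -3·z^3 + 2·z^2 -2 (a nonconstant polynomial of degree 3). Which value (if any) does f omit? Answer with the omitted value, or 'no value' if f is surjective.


Little Picard bounds the complement of f(ℂ) to at most one point.
For every w ∈ ℂ, the equation p(z) − w = 0 is a nonconstant polynomial in z and hence has at least one root by the fundamental theorem of algebra. So p is surjective onto ℂ, omitting no value.

Omitted value: no value.


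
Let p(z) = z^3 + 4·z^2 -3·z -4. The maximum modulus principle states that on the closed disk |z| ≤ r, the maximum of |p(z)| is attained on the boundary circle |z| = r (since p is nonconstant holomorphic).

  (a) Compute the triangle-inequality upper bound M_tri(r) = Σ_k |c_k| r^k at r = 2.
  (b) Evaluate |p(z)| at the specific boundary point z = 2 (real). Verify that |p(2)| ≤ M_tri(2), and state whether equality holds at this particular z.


Coefficients: c_0 = -4, c_1 = -3, c_2 = 4, c_3 = 1. Radius r = 2.
Part (a). Triangle bound: M_tri(r) = Σ_k |c_k| r^k
  = |-4|·2^0 + |-3|·2^1 + |4|·2^2 + |1|·2^3
  = 4 + 6 + 16 + 8 = 34.
This bounds M(r) := max_{|z|=r} |p(z)| from above; equality holds iff all terms c_k z^k can be made to align in phase at a single z on |z|=r.
Part (b). At z = 2 (real, on the circle |z| = r):
  p(2) = (-4)·2^0 + (-3)·2^1 + (4)·2^2 + (1)·2^3 = 14.
  |p(2)| = 14.
Check: |p(2)| = 14 ≤ 34 = M_tri(2). ✓ Equality does not hold at z = 2 (the coefficients have mixed signs, so the terms do not all align in phase there).

M_tri(2) = 34; |p(2)| = 14; equality at z=2: no.


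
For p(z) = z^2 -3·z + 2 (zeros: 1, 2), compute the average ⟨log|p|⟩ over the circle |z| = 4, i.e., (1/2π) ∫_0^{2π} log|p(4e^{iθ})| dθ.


Zeros: 1, 2; r = 4.
Inside |z| < r: 1, 2. Outside (|z| ≥ r): ∅.
p(0) = 2, so log|p(0)| = log(2) = 0.6931.
Apply Jensen: I(r) = log|p(0)| + Σ_k log(r/|z_k|), summed over zeros inside |z| < r.
  log(r/|z_k|) for z_k = 1: log(4/1) = 1.3863
  log(r/|z_k|) for z_k = 2: log(4/2) = 0.6931
Sum over inside zeros: 2.0794.
I(r) = log|p(0)| + (inside sum) = 0.6931 + 2.0794 = 2.7726.
Closed form (all zeros inside, monic): I(r) = n·log(r) = 2·log(4) = 2.7726. ✓

I(r) ≈ 2.7726.


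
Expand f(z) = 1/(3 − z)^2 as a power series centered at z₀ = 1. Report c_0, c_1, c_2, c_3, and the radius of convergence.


Let w = z − z₀, so z = z₀ + w.
Then 3 − z = 3 − (z₀ + w) = (3 − z₀) − w = 2 − w.
f(z) = 1/(2 − w)^2 = (1/(2)^2) · (1 − w/(2))^{−2}.
By the binomial series (1−u)^{−2} = Σ_{n≥0} C(n+1, 1) u^n for |u|<1, with u = w/(2):
  c_n = C(n+1, 1) / (2)^(n+2).
  c_0 = 1/(2)^2 = 1/4.
  c_1 = 2/(2)^3 = 1/4.
  c_2 = 3/(2)^4 = 3/16.
  c_3 = 4/(2)^5 = 1/8.
The series is valid for |w/d| < 1, i.e. |z − z₀| < |d|.
Radius of convergence: R = |3 − z₀| = |2| = 2 (distance from z₀ to the singularity z = 3).

c_0 = 1/4, c_1 = 1/4, c_2 = 3/16, c_3 = 1/8; R = 2.


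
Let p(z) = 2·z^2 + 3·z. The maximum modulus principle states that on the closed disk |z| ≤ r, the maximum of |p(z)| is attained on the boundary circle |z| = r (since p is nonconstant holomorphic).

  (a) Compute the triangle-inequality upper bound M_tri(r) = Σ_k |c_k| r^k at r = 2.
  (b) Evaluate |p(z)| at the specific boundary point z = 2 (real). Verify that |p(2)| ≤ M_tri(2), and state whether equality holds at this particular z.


Coefficients: c_0 = 0, c_1 = 3, c_2 = 2. Radius r = 2.
Part (a). Triangle bound: M_tri(r) = Σ_k |c_k| r^k
  = |0|·2^0 + |3|·2^1 + |2|·2^2
  = 0 + 6 + 8 = 14.
This bounds M(r) := max_{|z|=r} |p(z)| from above; equality holds iff all terms c_k z^k can be made to align in phase at a single z on |z|=r.
Part (b). At z = 2 (real, on the circle |z| = r):
  p(2) = (0)·2^0 + (3)·2^1 + (2)·2^2 = 14.
  |p(2)| = 14.
Since all nonzero coefficients share the same sign, |p(2)| = 14 = M_tri(2); the triangle bound is attained at z = 2, so in fact M(r) = 14.

M_tri(2) = 14; |p(2)| = 14; equality at z=2: yes.


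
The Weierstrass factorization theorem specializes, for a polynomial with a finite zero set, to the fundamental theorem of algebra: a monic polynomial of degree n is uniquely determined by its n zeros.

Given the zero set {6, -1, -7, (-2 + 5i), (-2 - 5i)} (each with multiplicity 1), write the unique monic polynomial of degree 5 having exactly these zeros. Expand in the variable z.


The polynomial is p(z) = ∏_{α ∈ S} (z − α), where S = {6, -1, -7, (-2 + 5i), (-2 - 5i)}.
Expanding the product yields: p(z) = z^5 + 6·z^4 -4·z^3 -148·z^2 -1357·z -1218.
Note conjugate pairs combine to real quadratics: (z − (-2+5i))(z − (-2−5i)) = z² + 4z + 29.
The resulting polynomial has degree 5 and real coefficients as required.

p(z) = z^5 + 6·z^4 -4·z^3 -148·z^2 -1357·z -1218.


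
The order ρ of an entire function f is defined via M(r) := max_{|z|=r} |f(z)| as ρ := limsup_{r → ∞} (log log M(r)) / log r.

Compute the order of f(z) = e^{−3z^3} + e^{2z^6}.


Each summand is entire of order 3 and 6 respectively (as in the single-exponential case). The order of a sum is at most the max of the orders, so ρ ≤ 6. For the lower bound: on |z|=r choose arg z so that 2z^6 is real positive; then |e^{2z^6}| = e^{2r^6} while |e^{-3z^3}| ≤ e^{3r^3} = o(e^{2r^6}). So |f| ≥ e^{2r^6}(1 − o(1)) and ρ ≥ 6. Hence ρ = max(3, 6) = 6.
Therefore ρ = 6.

Order ρ = 6.


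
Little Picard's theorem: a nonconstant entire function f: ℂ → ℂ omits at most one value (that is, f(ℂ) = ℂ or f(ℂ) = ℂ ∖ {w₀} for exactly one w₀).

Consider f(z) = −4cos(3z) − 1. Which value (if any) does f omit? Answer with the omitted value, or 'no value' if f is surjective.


Little Picard bounds the complement of f(ℂ) to at most one point.
cos is entire and surjective onto ℂ: for every w ∈ ℂ, cos(ζ) = w has a solution ζ ∈ ℂ (e.g., via the complex inverse arccos). With ζ = 3z this gives z = ζ/(3). Then -4·cos(3z) takes every value in -4·ℂ = ℂ, and adding -1 is a bijection of ℂ. So f is surjective and omits no value. (Note: only on the real line is cos bounded by [−1, 1].)

Omitted value: no value.


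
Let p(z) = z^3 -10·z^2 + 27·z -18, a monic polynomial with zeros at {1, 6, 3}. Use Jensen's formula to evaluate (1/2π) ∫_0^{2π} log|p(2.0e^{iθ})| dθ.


Zeros: 1, 3, 6; r = 2.0.
Inside |z| < r: 1. Outside (|z| ≥ r): 3, 6.
p(0) = -18, so log|p(0)| = log(18) = 2.8904.
Apply Jensen: I(r) = log|p(0)| + Σ_k log(r/|z_k|), summed over zeros inside |z| < r.
  log(r/|z_k|) for z_k = 1: log(2.0/1) = 0.6931
  Outside zeros (3, 6) contribute nothing to the Jensen sum.
Sum over inside zeros: 0.6931.
I(r) = log|p(0)| + (inside sum) = 2.8904 + 0.6931 = 3.5835.
Note: since some zeros are outside |z| ≤ r, the simplified n·log(r) form does NOT apply — only the inside zeros contribute.

I(r) ≈ 3.5835.


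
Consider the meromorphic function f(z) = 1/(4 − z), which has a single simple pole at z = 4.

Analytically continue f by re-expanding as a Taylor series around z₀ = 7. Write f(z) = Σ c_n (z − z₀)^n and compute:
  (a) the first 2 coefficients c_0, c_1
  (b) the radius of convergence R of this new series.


Let w = z − z₀, so z = z₀ + w.
Then 4 − z = 4 − (z₀ + w) = (4 − z₀) − w = -3 − w.
f(z) = 1/(-3 − w) = (1/(-3)) · 1/(1 − w/(-3)) = Σ_{n≥0} w^n / (-3)^(n+1).
So c_n = 1/(-3)^(n+1):
  c_0 = 1/(-3)^1 = -1/3.
  c_1 = 1/(-3)^2 = 1/9.
The series is valid for |w/d| < 1, i.e. |z − z₀| < |d|.
Radius of convergence: R = |4 − z₀| = |-3| = 3 (distance from z₀ to the singularity z = 4).

c_0 = -1/3, c_1 = 1/9; R = 3.


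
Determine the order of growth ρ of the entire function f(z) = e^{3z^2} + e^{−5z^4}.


Each summand is entire of order 2 and 4 respectively (as in the single-exponential case). The order of a sum is at most the max of the orders, so ρ ≤ 4. For the lower bound: on |z|=r choose arg z so that -5z^4 is real positive; then |e^{-5z^4}| = e^{5r^4} while |e^{3z^2}| ≤ e^{3r^2} = o(e^{5r^4}). So |f| ≥ e^{5r^4}(1 − o(1)) and ρ ≥ 4. Hence ρ = max(2, 4) = 4.
Therefore ρ = 4.

Order ρ = 4.


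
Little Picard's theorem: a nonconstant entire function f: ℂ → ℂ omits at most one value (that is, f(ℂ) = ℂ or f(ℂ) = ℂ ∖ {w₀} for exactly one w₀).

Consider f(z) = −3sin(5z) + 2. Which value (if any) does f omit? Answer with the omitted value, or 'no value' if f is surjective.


Little Picard bounds the complement of f(ℂ) to at most one point.
sin is entire and surjective onto ℂ: for every w ∈ ℂ, sin(ζ) = w has a solution ζ ∈ ℂ (e.g., via the complex inverse arcsin). With ζ = 5z this gives z = ζ/(5). Then -3·sin(5z) takes every value in -3·ℂ = ℂ, and adding 2 is a bijection of ℂ. So f is surjective and omits no value. (Note: only on the real line is sin bounded by [−1, 1].)

Omitted value: no value.


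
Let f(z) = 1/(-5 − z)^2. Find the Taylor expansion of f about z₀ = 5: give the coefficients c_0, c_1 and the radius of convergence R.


Let w = z − z₀, so z = z₀ + w.
Then -5 − z = -5 − (z₀ + w) = (-5 − z₀) − w = -10 − w.
f(z) = 1/(-10 − w)^2 = (1/(-10)^2) · (1 − w/(-10))^{−2}.
By the binomial series (1−u)^{−2} = Σ_{n≥0} C(n+1, 1) u^n for |u|<1, with u = w/(-10):
  c_n = C(n+1, 1) / (-10)^(n+2).
  c_0 = 1/(-10)^2 = 1/100.
  c_1 = 2/(-10)^3 = -1/500.
The series is valid for |w/d| < 1, i.e. |z − z₀| < |d|.
Radius of convergence: R = |-5 − z₀| = |-10| = 10 (distance from z₀ to the singularity z = -5).

c_0 = 1/100, c_1 = -1/500; R = 10.


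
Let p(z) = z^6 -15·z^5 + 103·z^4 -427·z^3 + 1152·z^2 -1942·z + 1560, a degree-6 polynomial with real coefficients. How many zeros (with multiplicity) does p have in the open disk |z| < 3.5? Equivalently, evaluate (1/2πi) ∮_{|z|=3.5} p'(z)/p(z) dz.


The zeros of p are: (1 + 3i), (1 - 3i), (3 + 2i), (3 - 2i), 4, 3.
Their magnitudes are: 3.162, 3.162, 3.606, 3.606, 4, 3.
Zeros with |z| < R = 3.5: (1 + 3i), (1 - 3i), 3.
Count = 3.
By the argument principle, (1/2πi) ∮_{|z|=R} p'(z)/p(z) dz equals exactly this count.

Number of zeros inside |z| < 3.5: 3.


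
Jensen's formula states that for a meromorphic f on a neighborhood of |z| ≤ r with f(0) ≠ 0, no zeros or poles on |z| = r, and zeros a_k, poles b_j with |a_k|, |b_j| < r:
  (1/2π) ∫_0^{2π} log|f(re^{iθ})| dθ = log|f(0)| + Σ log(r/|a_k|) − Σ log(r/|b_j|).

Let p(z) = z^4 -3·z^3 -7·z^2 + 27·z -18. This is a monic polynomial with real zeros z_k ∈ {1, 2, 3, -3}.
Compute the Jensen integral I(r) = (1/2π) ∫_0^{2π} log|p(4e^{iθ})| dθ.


Zeros: -3, 1, 2, 3; r = 4.
Inside |z| < r: -3, 1, 2, 3. Outside (|z| ≥ r): ∅.
p(0) = -18, so log|p(0)| = log(18) = 2.8904.
Apply Jensen: I(r) = log|p(0)| + Σ_k log(r/|z_k|), summed over zeros inside |z| < r.
  log(r/|z_k|) for z_k = 1: log(4/1) = 1.3863
  log(r/|z_k|) for z_k = 2: log(4/2) = 0.6931
  log(r/|z_k|) for z_k = 3: log(4/3) = 0.2877
  log(r/|z_k|) for z_k = -3: log(4/3) = 0.2877
Sum over inside zeros: 2.6548.
I(r) = log|p(0)| + (inside sum) = 2.8904 + 2.6548 = 5.5452.
Closed form (all zeros inside, monic): I(r) = n·log(r) = 4·log(4) = 5.5452. ✓

I(r) ≈ 5.5452.


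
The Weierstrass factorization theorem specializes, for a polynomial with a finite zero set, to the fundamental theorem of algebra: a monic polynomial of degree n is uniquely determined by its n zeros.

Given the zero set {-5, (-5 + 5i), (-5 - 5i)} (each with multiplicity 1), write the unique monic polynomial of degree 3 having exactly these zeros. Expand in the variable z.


The polynomial is p(z) = ∏_{α ∈ S} (z − α), where S = {-5, (-5 + 5i), (-5 - 5i)}.
Expanding the product yields: p(z) = z^3 + 15·z^2 + 100·z + 250.
Note conjugate pairs combine to real quadratics: (z − (-5+5i))(z − (-5−5i)) = z² + 10z + 50.
The resulting polynomial has degree 3 and real coefficients as required.

p(z) = z^3 + 15·z^2 + 100·z + 250.


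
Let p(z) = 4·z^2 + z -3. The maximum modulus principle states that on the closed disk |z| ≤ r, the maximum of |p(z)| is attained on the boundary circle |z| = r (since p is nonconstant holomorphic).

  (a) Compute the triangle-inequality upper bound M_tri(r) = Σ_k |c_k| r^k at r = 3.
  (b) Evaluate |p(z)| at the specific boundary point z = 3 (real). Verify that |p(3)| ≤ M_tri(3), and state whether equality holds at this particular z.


Coefficients: c_0 = -3, c_1 = 1, c_2 = 4. Radius r = 3.
Part (a). Triangle bound: M_tri(r) = Σ_k |c_k| r^k
  = |-3|·3^0 + |1|·3^1 + |4|·3^2
  = 3 + 3 + 36 = 42.
This bounds M(r) := max_{|z|=r} |p(z)| from above; equality holds iff all terms c_k z^k can be made to align in phase at a single z on |z|=r.
Part (b). At z = 3 (real, on the circle |z| = r):
  p(3) = (-3)·3^0 + (1)·3^1 + (4)·3^2 = 36.
  |p(3)| = 36.
Check: |p(3)| = 36 ≤ 42 = M_tri(3). ✓ Equality does not hold at z = 3 (the coefficients have mixed signs, so the terms do not all align in phase there).

M_tri(3) = 42; |p(3)| = 36; equality at z=3: no.


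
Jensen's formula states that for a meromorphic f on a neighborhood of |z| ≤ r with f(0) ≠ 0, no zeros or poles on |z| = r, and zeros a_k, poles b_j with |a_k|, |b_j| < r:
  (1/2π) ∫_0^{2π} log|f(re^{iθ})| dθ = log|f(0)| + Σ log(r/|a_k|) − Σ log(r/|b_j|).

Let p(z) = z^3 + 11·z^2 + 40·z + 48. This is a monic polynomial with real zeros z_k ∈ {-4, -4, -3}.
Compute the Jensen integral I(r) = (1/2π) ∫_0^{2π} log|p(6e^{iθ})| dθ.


Zeros: -4, -4, -3; r = 6.
Inside |z| < r: -4, -4, -3. Outside (|z| ≥ r): ∅.
p(0) = 48, so log|p(0)| = log(48) = 3.8712.
Apply Jensen: I(r) = log|p(0)| + Σ_k log(r/|z_k|), summed over zeros inside |z| < r.
  log(r/|z_k|) for z_k = -4: log(6/4) = 0.4055
  log(r/|z_k|) for z_k = -4: log(6/4) = 0.4055
  log(r/|z_k|) for z_k = -3: log(6/3) = 0.6931
Sum over inside zeros: 1.5041.
I(r) = log|p(0)| + (inside sum) = 3.8712 + 1.5041 = 5.3753.
Closed form (all zeros inside, monic): I(r) = n·log(r) = 3·log(6) = 5.3753. ✓

I(r) ≈ 5.3753.


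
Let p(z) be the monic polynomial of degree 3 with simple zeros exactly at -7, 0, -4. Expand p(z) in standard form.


The polynomial is p(z) = ∏_{α ∈ S} (z − α), where S = {-7, 0, -4}.
Expanding the product yields: p(z) = z^3 + 11·z^2 + 28·z.
The resulting polynomial has degree 3 and real coefficients as required.

p(z) = z^3 + 11·z^2 + 28·z.


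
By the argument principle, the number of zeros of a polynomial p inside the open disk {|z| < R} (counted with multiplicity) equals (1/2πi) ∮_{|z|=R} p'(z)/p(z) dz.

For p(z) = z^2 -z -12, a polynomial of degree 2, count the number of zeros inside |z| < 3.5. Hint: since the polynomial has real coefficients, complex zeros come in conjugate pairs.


The zeros of p are: -3, 4.
Their magnitudes are: 3, 4.
Zeros with |z| < R = 3.5: -3.
Count = 1.
By the argument principle, (1/2πi) ∮_{|z|=R} p'(z)/p(z) dz equals exactly this count.

Number of zeros inside |z| < 3.5: 1.


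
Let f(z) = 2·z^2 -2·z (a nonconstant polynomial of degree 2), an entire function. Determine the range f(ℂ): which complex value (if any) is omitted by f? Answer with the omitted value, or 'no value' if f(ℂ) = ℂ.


Little Picard bounds the complement of f(ℂ) to at most one point.
For every w ∈ ℂ, the equation p(z) − w = 0 is a nonconstant polynomial in z and hence has at least one root by the fundamental theorem of algebra. So p is surjective onto ℂ, omitting no value.

Omitted value: no value.


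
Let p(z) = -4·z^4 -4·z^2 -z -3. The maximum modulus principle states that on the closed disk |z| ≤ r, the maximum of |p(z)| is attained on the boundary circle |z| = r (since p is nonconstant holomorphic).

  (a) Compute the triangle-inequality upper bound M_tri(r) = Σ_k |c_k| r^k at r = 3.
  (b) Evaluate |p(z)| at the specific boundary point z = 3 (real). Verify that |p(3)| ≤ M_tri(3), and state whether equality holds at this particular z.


Coefficients: c_0 = -3, c_1 = -1, c_2 = -4, c_3 = 0, c_4 = -4. Radius r = 3.
Part (a). Triangle bound: M_tri(r) = Σ_k |c_k| r^k
  = |-3|·3^0 + |-1|·3^1 + |-4|·3^2 + |0|·3^3 + |-4|·3^4
  = 3 + 3 + 36 + 0 + 324 = 366.
This bounds M(r) := max_{|z|=r} |p(z)| from above; equality holds iff all terms c_k z^k can be made to align in phase at a single z on |z|=r.
Part (b). At z = 3 (real, on the circle |z| = r):
  p(3) = (-3)·3^0 + (-1)·3^1 + (-4)·3^2 + (0)·3^3 + (-4)·3^4 = -366.
  |p(3)| = 366.
Since all nonzero coefficients share the same sign, |p(3)| = 366 = M_tri(3); the triangle bound is attained at z = 3, so in fact M(r) = 366.

M_tri(3) = 366; |p(3)| = 366; equality at z=3: yes.


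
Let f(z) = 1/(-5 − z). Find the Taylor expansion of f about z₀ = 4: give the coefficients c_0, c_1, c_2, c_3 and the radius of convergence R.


Let w = z − z₀, so z = z₀ + w.
Then -5 − z = -5 − (z₀ + w) = (-5 − z₀) − w = -9 − w.
f(z) = 1/(-9 − w) = (1/(-9)) · 1/(1 − w/(-9)) = Σ_{n≥0} w^n / (-9)^(n+1).
So c_n = 1/(-9)^(n+1):
  c_0 = 1/(-9)^1 = -1/9.
  c_1 = 1/(-9)^2 = 1/81.
  c_2 = 1/(-9)^3 = -1/729.
  c_3 = 1/(-9)^4 = 1/6561.
The series is valid for |w/d| < 1, i.e. |z − z₀| < |d|.
Radius of convergence: R = |-5 − z₀| = |-9| = 9 (distance from z₀ to the singularity z = -5).

c_0 = -1/9, c_1 = 1/81, c_2 = -1/729, c_3 = 1/6561; R = 9.


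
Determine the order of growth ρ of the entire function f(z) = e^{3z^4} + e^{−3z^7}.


Each summand is entire of order 4 and 7 respectively (as in the single-exponential case). The order of a sum is at most the max of the orders, so ρ ≤ 7. For the lower bound: on |z|=r choose arg z so that -3z^7 is real positive; then |e^{-3z^7}| = e^{3r^7} while |e^{3z^4}| ≤ e^{3r^4} = o(e^{3r^7}). So |f| ≥ e^{3r^7}(1 − o(1)) and ρ ≥ 7. Hence ρ = max(4, 7) = 7.
Therefore ρ = 7.

Order ρ = 7.


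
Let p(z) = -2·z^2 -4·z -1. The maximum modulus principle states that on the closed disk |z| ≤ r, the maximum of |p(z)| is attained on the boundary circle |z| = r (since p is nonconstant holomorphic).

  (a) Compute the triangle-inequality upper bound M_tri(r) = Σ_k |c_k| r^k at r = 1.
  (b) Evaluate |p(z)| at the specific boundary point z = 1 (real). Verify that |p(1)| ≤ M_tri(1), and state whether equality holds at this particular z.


Coefficients: c_0 = -1, c_1 = -4, c_2 = -2. Radius r = 1.
Part (a). Triangle bound: M_tri(r) = Σ_k |c_k| r^k
  = |-1|·1^0 + |-4|·1^1 + |-2|·1^2
  = 1 + 4 + 2 = 7.
This bounds M(r) := max_{|z|=r} |p(z)| from above; equality holds iff all terms c_k z^k can be made to align in phase at a single z on |z|=r.
Part (b). At z = 1 (real, on the circle |z| = r):
  p(1) = (-1)·1^0 + (-4)·1^1 + (-2)·1^2 = -7.
  |p(1)| = 7.
Since all nonzero coefficients share the same sign, |p(1)| = 7 = M_tri(1); the triangle bound is attained at z = 1, so in fact M(r) = 7.

M_tri(1) = 7; |p(1)| = 7; equality at z=1: yes.


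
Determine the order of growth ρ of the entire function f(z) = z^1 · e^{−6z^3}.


M(r) = max_{|z|=r} |1|·|z|^1·|e^{−6z^3}| = 1·r^1 · e^{6r^3} (the factors attain their maxima compatibly on |z|=r). Then log M(r) = log 1 + 1·log r + 6r^3, dominated by the last term, so log log M(r) ~ 3·log r. The polynomial factor 1z^1 contributes only a log r term and does not affect the order. ρ = 3.
Therefore ρ = 3.

Order ρ = 3.


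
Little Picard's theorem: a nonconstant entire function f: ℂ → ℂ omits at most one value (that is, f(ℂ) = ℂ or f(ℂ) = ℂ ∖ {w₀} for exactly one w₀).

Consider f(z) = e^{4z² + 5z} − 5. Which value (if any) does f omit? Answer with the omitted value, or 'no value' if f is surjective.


Little Picard bounds the complement of f(ℂ) to at most one point.
The exponent g(z) = 4z² + 5z is a nonconstant polynomial, hence surjective onto ℂ. So e^{g(z)} takes every value in {e^w : w ∈ ℂ} = ℂ ∖ {0}. Adding -5 shifts the range to ℂ ∖ {-5}. f omits exactly -5.

Omitted value: -5.


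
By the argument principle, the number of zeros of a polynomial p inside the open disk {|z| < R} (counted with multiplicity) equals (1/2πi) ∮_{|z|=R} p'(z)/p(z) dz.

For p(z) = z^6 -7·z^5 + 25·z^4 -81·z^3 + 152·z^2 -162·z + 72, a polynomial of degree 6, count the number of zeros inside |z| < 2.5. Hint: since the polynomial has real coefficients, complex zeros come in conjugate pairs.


The zeros of p are: (0 + 3i), (0 - 3i), 4, 1, (1 + 1i), (1 - 1i).
Their magnitudes are: 3, 3, 4, 1, 1.414, 1.414.
Zeros with |z| < R = 2.5: 1, (1 + 1i), (1 - 1i).
Count = 3.
By the argument principle, (1/2πi) ∮_{|z|=R} p'(z)/p(z) dz equals exactly this count.

Number of zeros inside |z| < 2.5: 3.


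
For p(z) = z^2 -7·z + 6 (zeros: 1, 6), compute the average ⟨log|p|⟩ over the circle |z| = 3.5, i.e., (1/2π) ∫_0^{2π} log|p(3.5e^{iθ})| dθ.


Zeros: 1, 6; r = 3.5.
Inside |z| < r: 1. Outside (|z| ≥ r): 6.
p(0) = 6, so log|p(0)| = log(6) = 1.7918.
Apply Jensen: I(r) = log|p(0)| + Σ_k log(r/|z_k|), summed over zeros inside |z| < r.
  log(r/|z_k|) for z_k = 1: log(3.5/1) = 1.2528
  Outside zeros (6) contribute nothing to the Jensen sum.
Sum over inside zeros: 1.2528.
I(r) = log|p(0)| + (inside sum) = 1.7918 + 1.2528 = 3.0445.
Note: since some zeros are outside |z| ≤ r, the simplified n·log(r) form does NOT apply — only the inside zeros contribute.

I(r) ≈ 3.0445.


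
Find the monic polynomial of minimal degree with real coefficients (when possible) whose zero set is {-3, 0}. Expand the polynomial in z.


The polynomial is p(z) = ∏_{α ∈ S} (z − α), where S = {-3, 0}.
Expanding the product yields: p(z) = z^2 + 3·z.
The resulting polynomial has degree 2 and real coefficients as required.

p(z) = z^2 + 3·z.


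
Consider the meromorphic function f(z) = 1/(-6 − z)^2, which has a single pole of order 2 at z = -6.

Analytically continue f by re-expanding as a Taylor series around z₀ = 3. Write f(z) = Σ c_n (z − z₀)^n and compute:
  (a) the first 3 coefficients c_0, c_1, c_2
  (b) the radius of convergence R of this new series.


Let w = z − z₀, so z = z₀ + w.
Then -6 − z = -6 − (z₀ + w) = (-6 − z₀) − w = -9 − w.
f(z) = 1/(-9 − w)^2 = (1/(-9)^2) · (1 − w/(-9))^{−2}.
By the binomial series (1−u)^{−2} = Σ_{n≥0} C(n+1, 1) u^n for |u|<1, with u = w/(-9):
  c_n = C(n+1, 1) / (-9)^(n+2).
  c_0 = 1/(-9)^2 = 1/81.
  c_1 = 2/(-9)^3 = -2/729.
  c_2 = 3/(-9)^4 = 1/2187.
The series is valid for |w/d| < 1, i.e. |z − z₀| < |d|.
Radius of convergence: R = |-6 − z₀| = |-9| = 9 (distance from z₀ to the singularity z = -6).

c_0 = 1/81, c_1 = -2/729, c_2 = 1/2187; R = 9.
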